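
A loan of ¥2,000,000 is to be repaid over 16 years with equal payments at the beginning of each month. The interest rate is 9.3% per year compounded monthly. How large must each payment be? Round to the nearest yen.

Level annuity due; solve PV = PMT × [(1 − (1+r)^−n)/r] × (1+r) for PMT.
Periodic rate r = 0.093/12 per month; n is counted in months.
With n = 192: PMT = 2,000,000 / ([(1 − (1+r)^−n)/r] × (1+r)) = ¥19,901

¥19,901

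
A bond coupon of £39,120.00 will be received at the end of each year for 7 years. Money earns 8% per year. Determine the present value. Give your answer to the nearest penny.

£203,673.20

This is an ordinary annuity: 7 payments of £39,120.00 at the end of each year.
Periodic rate r = 0.08 per year.
PV = PMT × [(1 − (1+r)^−n)/r] = 39,120 × [1 − (1+r)^−7] / r = £203,673.20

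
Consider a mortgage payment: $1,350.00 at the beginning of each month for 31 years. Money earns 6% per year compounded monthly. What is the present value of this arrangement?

$228,912.01

This is an annuity due: 372 payments of $1,350.00 at the beginning of each month.
Periodic rate r = 0.06/12 per month; n is counted in months.
PV = PMT × [(1 − (1+r)^−n)/r] × (1+r) = 1,350 × [1 − (1+r)^−372] / r × (1+r) = $228,912.01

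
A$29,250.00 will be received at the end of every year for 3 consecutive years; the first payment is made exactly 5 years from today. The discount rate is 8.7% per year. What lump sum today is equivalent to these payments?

Ordinary annuity of 3 payments, first payment at period 5.
Periodic rate r = 0.087 per year.
The ordinary-annuity PV formula values the stream one period before the first payment (period 4); discount that back 4 periods:
PV₀ = 29,250 × [1 − (1+r)^−3] / r × (1+r)^−4 = A$53,318.35

A$53,318.35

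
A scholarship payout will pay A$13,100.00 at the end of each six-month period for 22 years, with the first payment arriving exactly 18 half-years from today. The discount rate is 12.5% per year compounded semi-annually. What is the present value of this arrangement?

A$69,590.49

Ordinary annuity of 44 payments, first payment at period 18.
Periodic rate r = 0.125/2 per half-year; n is counted in half-years.
The ordinary-annuity PV formula values the stream one period before the first payment (period 17); discount that back 17 periods:
PV₀ = 13,100 × [1 − (1+r)^−44] / r × (1+r)^−17 = A$69,590.49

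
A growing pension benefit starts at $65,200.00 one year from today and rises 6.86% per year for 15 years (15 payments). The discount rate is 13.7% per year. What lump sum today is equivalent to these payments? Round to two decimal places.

Periodic rate r = 0.137 per year.
Growing ordinary annuity: PV = PMT₁ × [1 − ((1+g)/(1+r))^n] / (r − g) = 65,200 × [1 − ((1+0.0686)/(1+r))^15] / (r − 0.0686) = $577,368.52.

$577,368.52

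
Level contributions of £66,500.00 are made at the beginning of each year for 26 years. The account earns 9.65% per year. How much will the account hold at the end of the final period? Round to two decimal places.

£7,533,864.96

This is an annuity due: 26 deposits of £66,500.00 at the beginning of each year.
Periodic rate r = 0.0965 per year.
FV = PMT × [((1+r)^n − 1)/r] × (1+r) = 66,500 × [(1+r)^26 − 1] / r × (1+r) = £7,533,864.96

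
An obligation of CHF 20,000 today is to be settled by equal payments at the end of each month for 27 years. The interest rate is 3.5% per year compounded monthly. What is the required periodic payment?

CHF 95.51

Level ordinary annuity; solve PV = PMT × [(1 − (1+r)^−n)/r] for PMT.
Periodic rate r = 0.035/12 per month; n is counted in months.
With n = 324: PMT = 20,000 / ([(1 − (1+r)^−n)/r]) = CHF 95.51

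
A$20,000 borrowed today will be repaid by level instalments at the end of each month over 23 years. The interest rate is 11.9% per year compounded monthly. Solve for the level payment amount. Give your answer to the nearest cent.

Level ordinary annuity; solve PV = PMT × [(1 − (1+r)^−n)/r] for PMT.
Periodic rate r = 0.119/12 per month; n is counted in months.
With n = 276: PMT = 20,000 / ([(1 − (1+r)^−n)/r]) = A$212.27

A$212.27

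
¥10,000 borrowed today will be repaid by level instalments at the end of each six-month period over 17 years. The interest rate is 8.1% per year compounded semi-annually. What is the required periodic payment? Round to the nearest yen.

Level ordinary annuity; solve PV = PMT × [(1 − (1+r)^−n)/r] for PMT.
Periodic rate r = 0.081/2 per half-year; n is counted in half-years.
With n = 34: PMT = 10,000 / ([(1 − (1+r)^−n)/r]) = ¥547

¥547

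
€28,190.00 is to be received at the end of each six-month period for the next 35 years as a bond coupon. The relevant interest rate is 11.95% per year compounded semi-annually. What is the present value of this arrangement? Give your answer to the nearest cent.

€463,679.89

This is an ordinary annuity: 70 payments of €28,190.00 at the end of each six-month period.
Periodic rate r = 0.1195/2 per half-year; n is counted in half-years.
PV = PMT × [(1 − (1+r)^−n)/r] = 28,190 × [1 − (1+r)^−70] / r = €463,679.89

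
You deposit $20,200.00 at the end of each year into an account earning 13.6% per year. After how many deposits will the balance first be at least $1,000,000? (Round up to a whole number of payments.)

Periodic rate r = 0.136 per year.
Ordinary annuity FV: 1,000,000 = 20,200 × [((1+r)^n − 1)/r].
(1+r)^n = 1 + 1,000,000 × r / 20,200, so n = ln(1 + 1,000,000·r/20,200) / ln(1+r) = 16.04.
Round up to a whole number of payments: n = 17.

17 payments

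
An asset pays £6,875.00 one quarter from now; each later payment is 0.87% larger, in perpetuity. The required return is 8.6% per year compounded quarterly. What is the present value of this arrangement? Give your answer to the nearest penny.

Periodic rate r = 0.086/4 per quarter.
Growing perpetuity (Gordon): PV = PMT₁ / (r − g) = 6,875 / (r − 0.0087) = £537,109.37.

£537,109.37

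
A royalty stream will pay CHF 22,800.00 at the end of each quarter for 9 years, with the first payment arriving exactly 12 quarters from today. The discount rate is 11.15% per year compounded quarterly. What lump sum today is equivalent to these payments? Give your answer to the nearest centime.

Ordinary annuity of 36 payments, first payment at period 12.
Periodic rate r = 0.1115/4 per quarter; n is counted in quarters.
The ordinary-annuity PV formula values the stream one period before the first payment (period 11); discount that back 11 periods:
PV₀ = 22,800 × [1 − (1+r)^−36] / r × (1+r)^−11 = CHF 379,812.64

CHF 379,812.64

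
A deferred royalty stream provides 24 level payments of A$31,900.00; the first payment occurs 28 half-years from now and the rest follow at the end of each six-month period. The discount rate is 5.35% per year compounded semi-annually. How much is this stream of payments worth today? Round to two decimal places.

A$274,392.78

Ordinary annuity of 24 payments, first payment at period 28.
Periodic rate r = 0.0535/2 per half-year; n is counted in half-years.
The ordinary-annuity PV formula values the stream one period before the first payment (period 27); discount that back 27 periods:
PV₀ = 31,900 × [1 − (1+r)^−24] / r × (1+r)^−27 = A$274,392.78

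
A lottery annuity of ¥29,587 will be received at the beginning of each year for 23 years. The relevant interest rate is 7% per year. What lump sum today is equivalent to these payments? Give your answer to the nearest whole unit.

¥356,856

This is an annuity due: 23 payments of ¥29,587 at the beginning of each year.
Periodic rate r = 0.07 per year.
PV = PMT × [(1 − (1+r)^−n)/r] × (1+r) = 29,587 × [1 − (1+r)^−23] / r × (1+r) = ¥356,856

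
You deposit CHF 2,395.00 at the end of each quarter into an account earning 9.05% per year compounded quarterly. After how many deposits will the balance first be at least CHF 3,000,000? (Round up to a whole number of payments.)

152 payments

Periodic rate r = 0.0905/4 per quarter; n is counted in quarters.
Ordinary annuity FV: 3,000,000 = 2,395 × [((1+r)^n − 1)/r].
(1+r)^n = 1 + 3,000,000 × r / 2,395, so n = ln(1 + 3,000,000·r/2,395) / ln(1+r) = 151.03.
Round up to a whole number of payments: n = 152.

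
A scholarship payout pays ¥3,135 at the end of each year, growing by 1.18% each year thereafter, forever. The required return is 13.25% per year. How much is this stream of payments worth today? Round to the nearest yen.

¥25,973

Periodic rate r = 0.1325 per year.
Growing perpetuity (Gordon): PV = PMT₁ / (r − g) = 3,135 / (r − 0.0118) = ¥25,973.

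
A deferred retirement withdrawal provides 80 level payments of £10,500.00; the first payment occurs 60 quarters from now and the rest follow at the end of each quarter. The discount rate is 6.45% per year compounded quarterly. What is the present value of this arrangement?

£182,925.71

Ordinary annuity of 80 payments, first payment at period 60.
Periodic rate r = 0.0645/4 per quarter; n is counted in quarters.
The ordinary-annuity PV formula values the stream one period before the first payment (period 59); discount that back 59 periods:
PV₀ = 10,500 × [1 − (1+r)^−80] / r × (1+r)^−59 = £182,925.71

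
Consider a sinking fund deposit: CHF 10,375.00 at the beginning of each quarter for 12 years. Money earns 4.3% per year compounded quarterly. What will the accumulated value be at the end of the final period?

CHF 654,267.73

This is an annuity due: 48 deposits of CHF 10,375.00 at the beginning of each quarter.
Periodic rate r = 0.043/4 per quarter; n is counted in quarters.
FV = PMT × [((1+r)^n − 1)/r] × (1+r) = 10,375 × [(1+r)^48 − 1] / r × (1+r) = CHF 654,267.73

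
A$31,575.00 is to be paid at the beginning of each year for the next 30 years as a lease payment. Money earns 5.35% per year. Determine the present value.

This is an annuity due: 30 payments of A$31,575.00 at the beginning of each year.
Periodic rate r = 0.0535 per year.
PV = PMT × [(1 − (1+r)^−n)/r] × (1+r) = 31,575 × [1 − (1+r)^−30] / r × (1+r) = A$491,568.83

A$491,568.83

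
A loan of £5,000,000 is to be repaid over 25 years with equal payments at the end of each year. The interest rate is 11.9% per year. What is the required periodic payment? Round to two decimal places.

£633,080.89

Level ordinary annuity; solve PV = PMT × [(1 − (1+r)^−n)/r] for PMT.
Periodic rate r = 0.119 per year.
With n = 25: PMT = 5,000,000 / ([(1 − (1+r)^−n)/r]) = £633,080.89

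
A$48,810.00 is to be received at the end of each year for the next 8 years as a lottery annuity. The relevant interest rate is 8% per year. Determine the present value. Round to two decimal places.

This is an ordinary annuity: 8 payments of A$48,810.00 at the end of each year.
Periodic rate r = 0.08 per year.
PV = PMT × [(1 − (1+r)^−n)/r] = 48,810 × [1 − (1+r)^−8] / r = A$280,493.45

A$280,493.45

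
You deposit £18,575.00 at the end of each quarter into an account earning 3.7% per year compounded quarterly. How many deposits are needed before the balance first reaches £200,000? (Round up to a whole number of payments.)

Periodic rate r = 0.037/4 per quarter; n is counted in quarters.
Ordinary annuity FV: 200,000 = 18,575 × [((1+r)^n − 1)/r].
(1+r)^n = 1 + 200,000 × r / 18,575, so n = ln(1 + 200,000·r/18,575) / ln(1+r) = 10.31.
Round up to a whole number of payments: n = 11.

11 payments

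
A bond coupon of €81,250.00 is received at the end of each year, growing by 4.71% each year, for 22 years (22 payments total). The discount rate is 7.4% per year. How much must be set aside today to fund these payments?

Periodic rate r = 0.074 per year.
Growing ordinary annuity: PV = PMT₁ × [1 − ((1+g)/(1+r))^n] / (r − g) = 81,250 × [1 − ((1+0.0471)/(1+r))^22] / (r − 0.0471) = €1,291,758.92.

€1,291,758.92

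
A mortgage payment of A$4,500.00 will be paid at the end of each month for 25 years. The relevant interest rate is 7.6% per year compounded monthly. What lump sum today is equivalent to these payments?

This is an ordinary annuity: 300 payments of A$4,500.00 at the end of each month.
Periodic rate r = 0.076/12 per month; n is counted in months.
PV = PMT × [(1 − (1+r)^−n)/r] = 4,500 × [1 − (1+r)^−300] / r = A$603,615.25

A$603,615.25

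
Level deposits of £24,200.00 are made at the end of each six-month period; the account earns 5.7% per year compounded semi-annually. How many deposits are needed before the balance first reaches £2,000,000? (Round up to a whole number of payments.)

44 payments

Periodic rate r = 0.057/2 per half-year; n is counted in half-years.
Ordinary annuity FV: 2,000,000 = 24,200 × [((1+r)^n − 1)/r].
(1+r)^n = 1 + 2,000,000 × r / 24,200, so n = ln(1 + 2,000,000·r/24,200) / ln(1+r) = 43.08.
Round up to a whole number of payments: n = 44.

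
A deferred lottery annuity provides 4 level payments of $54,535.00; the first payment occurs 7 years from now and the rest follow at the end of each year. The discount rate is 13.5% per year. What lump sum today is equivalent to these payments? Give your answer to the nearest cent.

Ordinary annuity of 4 payments, first payment at period 7.
Periodic rate r = 0.135 per year.
The ordinary-annuity PV formula values the stream one period before the first payment (period 6); discount that back 6 periods:
PV₀ = 54,535 × [1 − (1+r)^−4] / r × (1+r)^−6 = $75,095.40

$75,095.40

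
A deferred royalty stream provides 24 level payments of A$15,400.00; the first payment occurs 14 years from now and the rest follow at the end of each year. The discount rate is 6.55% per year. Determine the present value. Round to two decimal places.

A$80,578.39

Ordinary annuity of 24 payments, first payment at period 14.
Periodic rate r = 0.0655 per year.
The ordinary-annuity PV formula values the stream one period before the first payment (period 13); discount that back 13 periods:
PV₀ = 15,400 × [1 − (1+r)^−24] / r × (1+r)^−13 = A$80,578.39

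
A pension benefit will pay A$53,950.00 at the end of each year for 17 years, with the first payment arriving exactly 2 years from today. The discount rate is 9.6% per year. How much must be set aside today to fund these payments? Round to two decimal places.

A$404,827.68

Ordinary annuity of 17 payments, first payment at period 2.
Periodic rate r = 0.096 per year.
The ordinary-annuity PV formula values the stream one period before the first payment (period 1); discount that back 1 periods:
PV₀ = 53,950 × [1 − (1+r)^−17] / r × (1+r)^−1 = A$404,827.68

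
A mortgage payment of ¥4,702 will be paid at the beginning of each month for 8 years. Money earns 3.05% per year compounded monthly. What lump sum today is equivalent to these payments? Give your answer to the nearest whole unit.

This is an annuity due: 96 payments of ¥4,702 at the beginning of each month.
Periodic rate r = 0.0305/12 per month; n is counted in months.
PV = PMT × [(1 − (1+r)^−n)/r] × (1+r) = 4,702 × [1 − (1+r)^−96] / r × (1+r) = ¥401,109

¥401,109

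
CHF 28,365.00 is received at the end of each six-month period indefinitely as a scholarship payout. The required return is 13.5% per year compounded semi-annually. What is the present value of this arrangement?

CHF 420,222.22

Periodic rate r = 0.135/2 per half-year.
Level perpetuity: PV = PMT / r = 28,365 / (0.135/2) = CHF 420,222.22.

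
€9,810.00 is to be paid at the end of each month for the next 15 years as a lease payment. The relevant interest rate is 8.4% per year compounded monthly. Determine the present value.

This is an ordinary annuity: 180 payments of €9,810.00 at the end of each month.
Periodic rate r = 0.084/12 per month; n is counted in months.
PV = PMT × [(1 − (1+r)^−n)/r] = 9,810 × [1 − (1+r)^−180] / r = €1,002,158.95

€1,002,158.95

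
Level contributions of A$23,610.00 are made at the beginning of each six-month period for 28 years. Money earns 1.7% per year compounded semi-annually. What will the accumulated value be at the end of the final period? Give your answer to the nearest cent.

This is an annuity due: 56 deposits of A$23,610.00 at the beginning of each six-month period.
Periodic rate r = 0.017/2 per half-year; n is counted in half-years.
FV = PMT × [((1+r)^n − 1)/r] × (1+r) = 23,610 × [(1+r)^56 − 1] / r × (1+r) = A$1,698,649.61

A$1,698,649.61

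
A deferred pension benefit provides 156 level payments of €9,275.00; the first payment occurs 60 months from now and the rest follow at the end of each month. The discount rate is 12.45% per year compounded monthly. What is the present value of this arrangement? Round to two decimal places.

€389,064.34

Ordinary annuity of 156 payments, first payment at period 60.
Periodic rate r = 0.1245/12 per month; n is counted in months.
The ordinary-annuity PV formula values the stream one period before the first payment (period 59); discount that back 59 periods:
PV₀ = 9,275 × [1 − (1+r)^−156] / r × (1+r)^−59 = €389,064.34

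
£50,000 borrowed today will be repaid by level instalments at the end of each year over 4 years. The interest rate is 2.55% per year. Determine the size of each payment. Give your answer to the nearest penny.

Level ordinary annuity; solve PV = PMT × [(1 − (1+r)^−n)/r] for PMT.
Periodic rate r = 0.0255 per year.
With n = 4: PMT = 50,000 / ([(1 − (1+r)^−n)/r]) = £13,306.91

£13,306.91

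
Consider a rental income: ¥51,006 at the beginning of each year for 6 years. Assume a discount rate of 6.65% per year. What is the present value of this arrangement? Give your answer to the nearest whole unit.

¥262,115

This is an annuity due: 6 payments of ¥51,006 at the beginning of each year.
Periodic rate r = 0.0665 per year.
PV = PMT × [(1 − (1+r)^−n)/r] × (1+r) = 51,006 × [1 − (1+r)^−6] / r × (1+r) = ¥262,115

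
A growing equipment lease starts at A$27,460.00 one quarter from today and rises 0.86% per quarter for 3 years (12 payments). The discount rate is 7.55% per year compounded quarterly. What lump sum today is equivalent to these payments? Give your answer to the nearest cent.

Periodic rate r = 0.0755/4 per quarter; n is counted in quarters.
Growing ordinary annuity: PV = PMT₁ × [1 − ((1+g)/(1+r))^n] / (r − g) = 27,460 × [1 − ((1+0.0086)/(1+r))^12] / (r − 0.0086) = A$306,066.64.

A$306,066.64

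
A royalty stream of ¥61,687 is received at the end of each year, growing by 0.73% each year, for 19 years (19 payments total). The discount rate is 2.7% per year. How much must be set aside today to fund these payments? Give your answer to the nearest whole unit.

Periodic rate r = 0.027 per year.
Growing ordinary annuity: PV = PMT₁ × [1 − ((1+g)/(1+r))^n] / (r − g) = 61,687 × [1 − ((1+0.0073)/(1+r))^19] / (r − 0.0073) = ¥964,081.

¥964,081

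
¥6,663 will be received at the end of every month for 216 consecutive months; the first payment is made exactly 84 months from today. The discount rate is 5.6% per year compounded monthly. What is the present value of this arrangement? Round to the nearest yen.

Ordinary annuity of 216 payments, first payment at period 84.
Periodic rate r = 0.056/12 per month; n is counted in months.
The ordinary-annuity PV formula values the stream one period before the first payment (period 83); discount that back 83 periods:
PV₀ = 6,663 × [1 − (1+r)^−216] / r × (1+r)^−83 = ¥615,263

¥615,263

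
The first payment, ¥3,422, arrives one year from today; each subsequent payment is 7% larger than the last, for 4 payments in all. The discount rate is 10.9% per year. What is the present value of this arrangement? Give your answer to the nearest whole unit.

¥11,707

Periodic rate r = 0.109 per year.
Growing ordinary annuity: PV = PMT₁ × [1 − ((1+g)/(1+r))^n] / (r − g) = 3,422 × [1 − ((1+0.07)/(1+r))^4] / (r − 0.07) = ¥11,707.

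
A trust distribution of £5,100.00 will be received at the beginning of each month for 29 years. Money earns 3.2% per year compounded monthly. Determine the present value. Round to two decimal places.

£1,158,552.15

This is an annuity due: 348 payments of £5,100.00 at the beginning of each month.
Periodic rate r = 0.032/12 per month; n is counted in months.
PV = PMT × [(1 − (1+r)^−n)/r] × (1+r) = 5,100 × [1 − (1+r)^−348] / r × (1+r) = £1,158,552.15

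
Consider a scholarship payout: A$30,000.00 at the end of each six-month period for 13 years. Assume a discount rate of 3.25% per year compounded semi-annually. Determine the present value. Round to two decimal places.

A$632,056.90

This is an ordinary annuity: 26 payments of A$30,000.00 at the end of each six-month period.
Periodic rate r = 0.0325/2 per half-year; n is counted in half-years.
PV = PMT × [(1 − (1+r)^−n)/r] = 30,000 × [1 − (1+r)^−26] / r = A$632,056.90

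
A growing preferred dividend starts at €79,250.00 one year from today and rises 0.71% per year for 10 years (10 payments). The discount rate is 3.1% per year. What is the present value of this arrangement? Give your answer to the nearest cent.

Periodic rate r = 0.031 per year.
Growing ordinary annuity: PV = PMT₁ × [1 − ((1+g)/(1+r))^n] / (r − g) = 79,250 × [1 − ((1+0.0071)/(1+r))^10] / (r − 0.0071) = €693,247.53.

€693,247.53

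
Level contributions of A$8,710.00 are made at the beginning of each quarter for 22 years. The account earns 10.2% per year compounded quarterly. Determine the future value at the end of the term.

A$2,861,548.29

This is an annuity due: 88 deposits of A$8,710.00 at the beginning of each quarter.
Periodic rate r = 0.102/4 per quarter; n is counted in quarters.
FV = PMT × [((1+r)^n − 1)/r] × (1+r) = 8,710 × [(1+r)^88 − 1] / r × (1+r) = A$2,861,548.29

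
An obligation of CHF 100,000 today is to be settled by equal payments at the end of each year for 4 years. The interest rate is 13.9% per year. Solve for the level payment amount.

Level ordinary annuity; solve PV = PMT × [(1 − (1+r)^−n)/r] for PMT.
Periodic rate r = 0.139 per year.
With n = 4: PMT = 100,000 / ([(1 − (1+r)^−n)/r]) = CHF 34,250.15

CHF 34,250.15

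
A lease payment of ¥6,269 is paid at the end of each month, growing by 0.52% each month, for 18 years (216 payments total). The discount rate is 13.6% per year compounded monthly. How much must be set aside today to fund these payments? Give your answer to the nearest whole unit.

Periodic rate r = 0.136/12 per month; n is counted in months.
Growing ordinary annuity: PV = PMT₁ × [1 − ((1+g)/(1+r))^n] / (r − g) = 6,269 × [1 − ((1+0.0052)/(1+r))^216] / (r − 0.0052) = ¥747,416.

¥747,416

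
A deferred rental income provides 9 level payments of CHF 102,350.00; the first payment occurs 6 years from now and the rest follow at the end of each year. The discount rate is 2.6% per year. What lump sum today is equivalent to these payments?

CHF 714,183.94

Ordinary annuity of 9 payments, first payment at period 6.
Periodic rate r = 0.026 per year.
The ordinary-annuity PV formula values the stream one period before the first payment (period 5); discount that back 5 periods:
PV₀ = 102,350 × [1 − (1+r)^−9] / r × (1+r)^−5 = CHF 714,183.94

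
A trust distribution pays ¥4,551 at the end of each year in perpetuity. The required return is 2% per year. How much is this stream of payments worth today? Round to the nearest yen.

¥227,550

Periodic rate r = 0.02 per year.
Level perpetuity: PV = PMT / r = 4,551 / (0.02) = ¥227,550.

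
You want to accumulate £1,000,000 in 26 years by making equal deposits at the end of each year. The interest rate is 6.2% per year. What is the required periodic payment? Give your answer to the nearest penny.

Level ordinary annuity; solve FV = PMT × [((1+r)^n − 1)/r] for PMT.
Periodic rate r = 0.062 per year.
With n = 26: PMT = 1,000,000 / ([((1+r)^n − 1)/r]) = £16,411.22

£16,411.22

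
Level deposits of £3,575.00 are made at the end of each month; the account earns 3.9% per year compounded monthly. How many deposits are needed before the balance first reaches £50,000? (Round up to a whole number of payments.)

Periodic rate r = 0.039/12 per month; n is counted in months.
Ordinary annuity FV: 50,000 = 3,575 × [((1+r)^n − 1)/r].
(1+r)^n = 1 + 50,000 × r / 3,575, so n = ln(1 + 50,000·r/3,575) / ln(1+r) = 13.70.
Round up to a whole number of payments: n = 14.

14 payments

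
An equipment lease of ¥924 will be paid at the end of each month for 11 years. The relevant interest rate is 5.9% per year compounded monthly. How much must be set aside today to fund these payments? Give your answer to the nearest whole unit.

¥89,569

This is an ordinary annuity: 132 payments of ¥924 at the end of each month.
Periodic rate r = 0.059/12 per month; n is counted in months.
PV = PMT × [(1 − (1+r)^−n)/r] = 924 × [1 − (1+r)^−132] / r = ¥89,569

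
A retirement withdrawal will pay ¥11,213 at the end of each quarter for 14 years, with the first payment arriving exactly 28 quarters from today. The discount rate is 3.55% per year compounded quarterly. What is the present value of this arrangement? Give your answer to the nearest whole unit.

Ordinary annuity of 56 payments, first payment at period 28.
Periodic rate r = 0.0355/4 per quarter; n is counted in quarters.
The ordinary-annuity PV formula values the stream one period before the first payment (period 27); discount that back 27 periods:
PV₀ = 11,213 × [1 − (1+r)^−56] / r × (1+r)^−27 = ¥388,469

¥388,469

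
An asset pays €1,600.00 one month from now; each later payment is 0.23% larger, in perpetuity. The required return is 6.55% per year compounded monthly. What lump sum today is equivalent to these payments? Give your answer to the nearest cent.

€506,596.31

Periodic rate r = 0.0655/12 per month.
Growing perpetuity (Gordon): PV = PMT₁ / (r − g) = 1,600 / (r − 0.0023) = €506,596.31.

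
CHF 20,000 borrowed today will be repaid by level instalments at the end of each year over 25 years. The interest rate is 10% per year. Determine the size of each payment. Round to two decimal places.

Level ordinary annuity; solve PV = PMT × [(1 − (1+r)^−n)/r] for PMT.
Periodic rate r = 0.1 per year.
With n = 25: PMT = 20,000 / ([(1 − (1+r)^−n)/r]) = CHF 2,203.36

CHF 2,203.36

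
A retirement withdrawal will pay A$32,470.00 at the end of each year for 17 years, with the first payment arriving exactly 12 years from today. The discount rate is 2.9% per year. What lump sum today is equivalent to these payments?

Ordinary annuity of 17 payments, first payment at period 12.
Periodic rate r = 0.029 per year.
The ordinary-annuity PV formula values the stream one period before the first payment (period 11); discount that back 11 periods:
PV₀ = 32,470 × [1 − (1+r)^−17] / r × (1+r)^−11 = A$314,683.83

A$314,683.83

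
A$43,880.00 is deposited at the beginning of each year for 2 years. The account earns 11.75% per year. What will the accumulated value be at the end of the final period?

A$103,833.52

This is an annuity due: 2 deposits of A$43,880.00 at the beginning of each year.
Periodic rate r = 0.1175 per year.
FV = PMT × [((1+r)^n − 1)/r] × (1+r) = 43,880 × [(1+r)^2 − 1] / r × (1+r) = A$103,833.52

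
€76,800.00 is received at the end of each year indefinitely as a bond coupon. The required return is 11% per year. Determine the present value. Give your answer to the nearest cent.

Periodic rate r = 0.11 per year.
Level perpetuity: PV = PMT / r = 76,800 / (0.11) = €698,181.82.

€698,181.82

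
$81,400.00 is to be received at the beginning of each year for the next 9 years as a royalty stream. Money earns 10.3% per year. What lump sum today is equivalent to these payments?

$510,960.58

This is an annuity due: 9 payments of $81,400.00 at the beginning of each year.
Periodic rate r = 0.103 per year.
PV = PMT × [(1 − (1+r)^−n)/r] × (1+r) = 81,400 × [1 − (1+r)^−9] / r × (1+r) = $510,960.58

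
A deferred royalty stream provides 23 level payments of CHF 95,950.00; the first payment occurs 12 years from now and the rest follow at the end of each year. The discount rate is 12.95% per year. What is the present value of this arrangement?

CHF 182,306.97

Ordinary annuity of 23 payments, first payment at period 12.
Periodic rate r = 0.1295 per year.
The ordinary-annuity PV formula values the stream one period before the first payment (period 11); discount that back 11 periods:
PV₀ = 95,950 × [1 − (1+r)^−23] / r × (1+r)^−11 = CHF 182,306.97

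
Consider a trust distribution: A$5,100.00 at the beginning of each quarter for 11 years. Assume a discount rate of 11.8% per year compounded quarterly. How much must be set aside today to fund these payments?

This is an annuity due: 44 payments of A$5,100.00 at the beginning of each quarter.
Periodic rate r = 0.118/4 per quarter; n is counted in quarters.
PV = PMT × [(1 − (1+r)^−n)/r] × (1+r) = 5,100 × [1 − (1+r)^−44] / r × (1+r) = A$128,457.43

A$128,457.43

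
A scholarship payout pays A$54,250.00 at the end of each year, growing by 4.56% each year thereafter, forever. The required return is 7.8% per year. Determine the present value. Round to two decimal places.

A$1,674,382.72

Periodic rate r = 0.078 per year.
Growing perpetuity (Gordon): PV = PMT₁ / (r − g) = 54,250 / (r − 0.0456) = A$1,674,382.72.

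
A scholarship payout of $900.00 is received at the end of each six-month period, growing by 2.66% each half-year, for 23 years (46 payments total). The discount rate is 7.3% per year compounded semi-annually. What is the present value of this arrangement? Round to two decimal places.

$32,446.62

Periodic rate r = 0.073/2 per half-year; n is counted in half-years.
Growing ordinary annuity: PV = PMT₁ × [1 − ((1+g)/(1+r))^n] / (r − g) = 900 × [1 − ((1+0.0266)/(1+r))^46] / (r − 0.0266) = $32,446.62.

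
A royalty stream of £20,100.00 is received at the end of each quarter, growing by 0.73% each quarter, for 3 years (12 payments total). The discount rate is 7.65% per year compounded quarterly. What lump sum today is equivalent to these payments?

£222,139.01

Periodic rate r = 0.0765/4 per quarter; n is counted in quarters.
Growing ordinary annuity: PV = PMT₁ × [1 − ((1+g)/(1+r))^n] / (r − g) = 20,100 × [1 − ((1+0.0073)/(1+r))^12] / (r − 0.0073) = £222,139.01.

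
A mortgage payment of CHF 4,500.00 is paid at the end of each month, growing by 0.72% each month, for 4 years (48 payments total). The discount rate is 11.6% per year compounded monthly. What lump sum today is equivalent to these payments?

CHF 202,097.51

Periodic rate r = 0.116/12 per month; n is counted in months.
Growing ordinary annuity: PV = PMT₁ × [1 − ((1+g)/(1+r))^n] / (r − g) = 4,500 × [1 − ((1+0.0072)/(1+r))^48] / (r − 0.0072) = CHF 202,097.51.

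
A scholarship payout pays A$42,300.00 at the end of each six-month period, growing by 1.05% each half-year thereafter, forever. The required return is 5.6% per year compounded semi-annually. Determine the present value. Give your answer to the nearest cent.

Periodic rate r = 0.056/2 per half-year.
Growing perpetuity (Gordon): PV = PMT₁ / (r − g) = 42,300 / (r − 0.0105) = A$2,417,142.86.

A$2,417,142.86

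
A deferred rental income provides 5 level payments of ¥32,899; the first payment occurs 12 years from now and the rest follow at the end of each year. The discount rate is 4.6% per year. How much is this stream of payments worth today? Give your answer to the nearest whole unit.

¥87,819

Ordinary annuity of 5 payments, first payment at period 12.
Periodic rate r = 0.046 per year.
The ordinary-annuity PV formula values the stream one period before the first payment (period 11); discount that back 11 periods:
PV₀ = 32,899 × [1 − (1+r)^−5] / r × (1+r)^−11 = ¥87,819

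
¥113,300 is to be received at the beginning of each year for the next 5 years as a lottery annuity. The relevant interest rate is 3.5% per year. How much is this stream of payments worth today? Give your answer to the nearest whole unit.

¥529,460

This is an annuity due: 5 payments of ¥113,300 at the beginning of each year.
Periodic rate r = 0.035 per year.
PV = PMT × [(1 − (1+r)^−n)/r] × (1+r) = 113,300 × [1 − (1+r)^−5] / r × (1+r) = ¥529,460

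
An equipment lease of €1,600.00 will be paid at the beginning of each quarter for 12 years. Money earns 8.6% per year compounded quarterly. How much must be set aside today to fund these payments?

This is an annuity due: 48 payments of €1,600.00 at the beginning of each quarter.
Periodic rate r = 0.086/4 per quarter; n is counted in quarters.
PV = PMT × [(1 − (1+r)^−n)/r] × (1+r) = 1,600 × [1 − (1+r)^−48] / r × (1+r) = €48,635.79

€48,635.79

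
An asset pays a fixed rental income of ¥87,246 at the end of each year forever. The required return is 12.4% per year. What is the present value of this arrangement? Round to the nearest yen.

¥703,597

Periodic rate r = 0.124 per year.
Level perpetuity: PV = PMT / r = 87,246 / (0.124) = ¥703,597.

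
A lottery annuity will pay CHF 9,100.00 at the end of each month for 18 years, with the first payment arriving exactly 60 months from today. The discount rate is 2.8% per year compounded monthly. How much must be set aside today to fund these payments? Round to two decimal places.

CHF 1,344,411.53

Ordinary annuity of 216 payments, first payment at period 60.
Periodic rate r = 0.028/12 per month; n is counted in months.
The ordinary-annuity PV formula values the stream one period before the first payment (period 59); discount that back 59 periods:
PV₀ = 9,100 × [1 − (1+r)^−216] / r × (1+r)^−59 = CHF 1,344,411.53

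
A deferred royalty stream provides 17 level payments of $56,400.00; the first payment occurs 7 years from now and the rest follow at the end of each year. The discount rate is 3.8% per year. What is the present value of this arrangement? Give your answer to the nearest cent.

$557,176.29

Ordinary annuity of 17 payments, first payment at period 7.
Periodic rate r = 0.038 per year.
The ordinary-annuity PV formula values the stream one period before the first payment (period 6); discount that back 6 periods:
PV₀ = 56,400 × [1 − (1+r)^−17] / r × (1+r)^−6 = $557,176.29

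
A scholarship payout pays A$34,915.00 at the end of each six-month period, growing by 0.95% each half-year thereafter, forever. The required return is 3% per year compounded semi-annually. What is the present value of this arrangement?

Periodic rate r = 0.03/2 per half-year.
Growing perpetuity (Gordon): PV = PMT₁ / (r − g) = 34,915 / (r − 0.0095) = A$6,348,181.82.

A$6,348,181.82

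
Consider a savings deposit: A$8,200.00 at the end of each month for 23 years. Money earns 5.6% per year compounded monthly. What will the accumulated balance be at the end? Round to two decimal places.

A$4,594,370.43

This is an ordinary annuity: 276 deposits of A$8,200.00 at the end of each month.
Periodic rate r = 0.056/12 per month; n is counted in months.
FV = PMT × [((1+r)^n − 1)/r] = 8,200 × [(1+r)^276 − 1] / r = A$4,594,370.43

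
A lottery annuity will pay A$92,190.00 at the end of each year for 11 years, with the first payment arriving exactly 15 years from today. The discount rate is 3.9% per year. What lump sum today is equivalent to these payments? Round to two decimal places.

A$475,268.77

Ordinary annuity of 11 payments, first payment at period 15.
Periodic rate r = 0.039 per year.
The ordinary-annuity PV formula values the stream one period before the first payment (period 14); discount that back 14 periods:
PV₀ = 92,190 × [1 − (1+r)^−11] / r × (1+r)^−14 = A$475,268.77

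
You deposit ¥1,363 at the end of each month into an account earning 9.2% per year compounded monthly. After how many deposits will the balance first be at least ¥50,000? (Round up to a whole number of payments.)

Periodic rate r = 0.092/12 per month; n is counted in months.
Ordinary annuity FV: 50,000 = 1,363 × [((1+r)^n − 1)/r].
(1+r)^n = 1 + 50,000 × r / 1,363, so n = ln(1 + 50,000·r/1,363) / ln(1+r) = 32.45.
Round up to a whole number of payments: n = 33.

33 payments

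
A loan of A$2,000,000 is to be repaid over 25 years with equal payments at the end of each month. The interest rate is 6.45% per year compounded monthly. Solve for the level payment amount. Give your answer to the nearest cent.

A$13,441.72

Level ordinary annuity; solve PV = PMT × [(1 − (1+r)^−n)/r] for PMT.
Periodic rate r = 0.0645/12 per month; n is counted in months.
With n = 300: PMT = 2,000,000 / ([(1 − (1+r)^−n)/r]) = A$13,441.72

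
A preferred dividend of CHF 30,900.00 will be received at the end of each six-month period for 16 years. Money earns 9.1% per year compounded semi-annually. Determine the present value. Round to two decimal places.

CHF 515,598.24

This is an ordinary annuity: 32 payments of CHF 30,900.00 at the end of each six-month period.
Periodic rate r = 0.091/2 per half-year; n is counted in half-years.
PV = PMT × [(1 − (1+r)^−n)/r] = 30,900 × [1 − (1+r)^−32] / r = CHF 515,598.24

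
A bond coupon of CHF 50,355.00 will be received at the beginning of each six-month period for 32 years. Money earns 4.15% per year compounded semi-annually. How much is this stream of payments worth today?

CHF 1,811,671.01

This is an annuity due: 64 payments of CHF 50,355.00 at the beginning of each six-month period.
Periodic rate r = 0.0415/2 per half-year; n is counted in half-years.
PV = PMT × [(1 − (1+r)^−n)/r] × (1+r) = 50,355 × [1 − (1+r)^−64] / r × (1+r) = CHF 1,811,671.01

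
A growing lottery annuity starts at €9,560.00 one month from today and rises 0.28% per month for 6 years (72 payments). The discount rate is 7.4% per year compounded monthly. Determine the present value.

€608,835.17

Periodic rate r = 0.074/12 per month; n is counted in months.
Growing ordinary annuity: PV = PMT₁ × [1 − ((1+g)/(1+r))^n] / (r − g) = 9,560 × [1 − ((1+0.0028)/(1+r))^72] / (r − 0.0028) = €608,835.17.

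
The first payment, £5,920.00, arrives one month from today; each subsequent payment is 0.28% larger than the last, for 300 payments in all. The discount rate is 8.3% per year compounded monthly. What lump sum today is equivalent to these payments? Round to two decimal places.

Periodic rate r = 0.083/12 per month; n is counted in months.
Growing ordinary annuity: PV = PMT₁ × [1 − ((1+g)/(1+r))^n] / (r − g) = 5,920 × [1 − ((1+0.0028)/(1+r))^300] / (r − 0.0028) = £1,017,315.75.

£1,017,315.75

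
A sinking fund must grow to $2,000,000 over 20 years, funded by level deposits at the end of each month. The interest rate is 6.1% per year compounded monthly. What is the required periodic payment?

Level ordinary annuity; solve FV = PMT × [((1+r)^n − 1)/r] for PMT.
Periodic rate r = 0.061/12 per month; n is counted in months.
With n = 240: PMT = 2,000,000 / ([((1+r)^n − 1)/r]) = $4,277.57

$4,277.57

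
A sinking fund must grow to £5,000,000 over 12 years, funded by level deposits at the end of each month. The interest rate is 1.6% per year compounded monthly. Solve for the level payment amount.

Level ordinary annuity; solve FV = PMT × [((1+r)^n − 1)/r] for PMT.
Periodic rate r = 0.016/12 per month; n is counted in months.
With n = 144: PMT = 5,000,000 / ([((1+r)^n − 1)/r]) = £31,518.56

£31,518.56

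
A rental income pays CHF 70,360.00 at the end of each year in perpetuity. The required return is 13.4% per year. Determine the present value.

CHF 525,074.63

Periodic rate r = 0.134 per year.
Level perpetuity: PV = PMT / r = 70,360 / (0.134) = CHF 525,074.63.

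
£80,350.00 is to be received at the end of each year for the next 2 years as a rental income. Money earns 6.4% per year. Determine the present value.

This is an ordinary annuity: 2 payments of £80,350.00 at the end of each year.
Periodic rate r = 0.064 per year.
PV = PMT × [(1 − (1+r)^−n)/r] = 80,350 × [1 − (1+r)^−2] / r = £146,491.46

£146,491.46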